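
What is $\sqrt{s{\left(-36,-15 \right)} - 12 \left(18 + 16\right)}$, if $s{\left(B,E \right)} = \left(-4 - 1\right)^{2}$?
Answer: $i \sqrt{383} \approx 19.57 i$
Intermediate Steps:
$s{\left(B,E \right)} = 25$ ($s{\left(B,E \right)} = \left(-5\right)^{2} = 25$)
$\sqrt{s{\left(-36,-15 \right)} - 12 \left(18 + 16\right)} = \sqrt{25 - 12 \left(18 + 16\right)} = \sqrt{25 - 408} = \sqrt{-383} = i \sqrt{383}$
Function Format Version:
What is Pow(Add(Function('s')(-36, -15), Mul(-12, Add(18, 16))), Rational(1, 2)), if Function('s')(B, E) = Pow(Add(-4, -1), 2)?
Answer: Mul(I, Pow(383, Rational(1, 2))) ≈ Mul(19.570, I)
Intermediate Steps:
Function('s')(B, E) = 25 (Function('s')(B, E) = Pow(-5, 2) = 25)
Pow(Add(Function('s')(-36, -15), Mul(-12, Add(18, 16))), Rational(1, 2)) = Pow(Add(25, Mul(-12, Add(18, 16))), Rational(1, 2)) = Pow(Add(25, Mul(-12, 34)), Rational(1, 2)) = Pow(Add(25, -408), Rational(1, 2)) = Pow(-383, Rational(1, 2)) = Mul(I, Pow(383, Rational(1, 2)))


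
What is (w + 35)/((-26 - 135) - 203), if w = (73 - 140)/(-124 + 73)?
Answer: -463/4641 ≈ -0.099763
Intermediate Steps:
w = 67/51 (w = -67/(-51) = -67*(-1/51) = 67/51 ≈ 1.3137)
(w + 35)/((-26 - 135) - 203) = (67/51 + 35)/((-26 - 135) - 203) = 1852/(51*(-161 - 203)) = (1852/51)/(-364) = (1852/51)*(-1/364) = -463/4641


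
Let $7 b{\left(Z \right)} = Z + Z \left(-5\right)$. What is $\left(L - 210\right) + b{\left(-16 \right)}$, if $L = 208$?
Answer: $\frac{50}{7} \approx 7.1429$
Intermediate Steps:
$b{\left(Z \right)} = - \frac{4 Z}{7}$ ($b{\left(Z \right)} = \frac{Z + Z \left(-5\right)}{7} = \frac{Z - 5 Z}{7} = \frac{\left(-4\right) Z}{7} = - \frac{4 Z}{7}$)
$\left(L - 210\right) + b{\left(-16 \right)} = \left(208 - 210\right) - - \frac{64}{7} = -2 + \frac{64}{7} = \frac{50}{7}$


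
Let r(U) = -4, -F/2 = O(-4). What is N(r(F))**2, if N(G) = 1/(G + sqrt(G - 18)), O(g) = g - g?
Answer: (4 - I*sqrt(22))**(-2) ≈ -0.0041551 + 0.025986*I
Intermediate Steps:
O(g) = 0
F = 0 (F = -2*0 = 0)
N(G) = 1/(G + sqrt(-18 + G))
N(r(F))**2 = (1/(-4 + sqrt(-18 - 4)))**2 = (1/(-4 + sqrt(-22)))**2 = (1/(-4 + I*sqrt(22)))**2 = (-4 + I*sqrt(22))**(-2)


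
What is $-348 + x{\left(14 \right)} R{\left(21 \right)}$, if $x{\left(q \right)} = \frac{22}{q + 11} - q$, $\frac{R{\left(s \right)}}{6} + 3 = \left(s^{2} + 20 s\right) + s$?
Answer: $- \frac{1738572}{25} \approx -69543.0$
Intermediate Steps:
$R{\left(s \right)} = -18 + 6 s^{2} + 126 s$ ($R{\left(s \right)} = -18 + 6 \left(\left(s^{2} + 20 s\right) + s\right) = -18 + 6 \left(s^{2} + 21 s\right) = -18 + \left(6 s^{2} + 126 s\right) = -18 + 6 s^{2} + 126 s$)
$x{\left(q \right)} = - q + \frac{22}{11 + q}$ ($x{\left(q \right)} = \frac{22}{11 + q} - q = - q + \frac{22}{11 + q}$)
$-348 + x{\left(14 \right)} R{\left(21 \right)} = -348 + \frac{22 - 14^{2} - 154}{11 + 14} \left(-18 + 6 \cdot 21^{2} + 126 \cdot 21\right) = -348 + \frac{22 - 196 - 154}{25} \left(-18 + 6 \cdot 441 + 2646\right) = -348 + \frac{22 - 196 - 154}{25} \left(-18 + 2646 + 2646\right) = -348 + \frac{1}{25} \left(-328\right) 5274 = -348 - \frac{1729872}{25} = - \frac{1738572}{25}$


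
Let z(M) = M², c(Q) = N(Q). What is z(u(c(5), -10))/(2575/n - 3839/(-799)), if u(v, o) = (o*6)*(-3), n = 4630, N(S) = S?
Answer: 2663546400/440711 ≈ 6043.8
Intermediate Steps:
c(Q) = Q
u(v, o) = -18*o (u(v, o) = (6*o)*(-3) = -18*o)
z(u(c(5), -10))/(2575/n - 3839/(-799)) = (-18*(-10))²/(2575/4630 - 3839/(-799)) = 180²/(2575*(1/4630) - 3839*(-1/799)) = 32400/(515/926 + 3839/799) = 32400/(3966399/739874) = 32400*(739874/3966399) = 2663546400/440711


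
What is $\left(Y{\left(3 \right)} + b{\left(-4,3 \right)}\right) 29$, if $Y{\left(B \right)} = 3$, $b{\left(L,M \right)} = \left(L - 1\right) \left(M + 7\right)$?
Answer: $-1363$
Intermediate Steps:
$b{\left(L,M \right)} = \left(-1 + L\right) \left(7 + M\right)$
$\left(Y{\left(3 \right)} + b{\left(-4,3 \right)}\right) 29 = \left(3 - 50\right) 29 = \left(-47\right) 29 = -1363$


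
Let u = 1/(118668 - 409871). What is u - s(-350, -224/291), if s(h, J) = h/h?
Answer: -291204/291203 ≈ -1.0000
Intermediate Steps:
s(h, J) = 1
u = -1/291203 (u = 1/(-291203) = -1/291203 ≈ -3.4340e-6)
u - s(-350, -224/291) = -1/291203 - 1*1 = -1/291203 - 1 = -291204/291203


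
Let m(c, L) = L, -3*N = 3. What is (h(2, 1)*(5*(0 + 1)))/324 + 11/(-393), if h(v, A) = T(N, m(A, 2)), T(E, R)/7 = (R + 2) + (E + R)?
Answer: 21737/42444 ≈ 0.51213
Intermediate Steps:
N = -1 (N = -⅓*3 = -1)
T(E, R) = 14 + 7*E + 14*R (T(E, R) = 7*((R + 2) + (E + R)) = 7*((2 + R) + (E + R)) = 7*(2 + E + 2*R) = 14 + 7*E + 14*R)
h(v, A) = 35 (h(v, A) = 14 + 7*(-1) + 14*2 = 14 - 7 + 28 = 35)
(h(2, 1)*(5*(0 + 1)))/324 + 11/(-393) = (35*(5*(0 + 1)))/324 + 11/(-393) = (35*(5*1))*(1/324) + 11*(-1/393) = (35*5)*(1/324) - 11/393 = 175*(1/324) - 11/393 = 175/324 - 11/393 = 21737/42444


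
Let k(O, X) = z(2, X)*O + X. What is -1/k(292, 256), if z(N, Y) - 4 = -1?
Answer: -1/1132 ≈ -0.00088339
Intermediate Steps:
z(N, Y) = 3 (z(N, Y) = 4 - 1 = 3)
k(O, X) = X + 3*O (k(O, X) = 3*O + X = X + 3*O)
-1/k(292, 256) = -1/(256 + 3*292) = -1/(256 + 876) = -1/1132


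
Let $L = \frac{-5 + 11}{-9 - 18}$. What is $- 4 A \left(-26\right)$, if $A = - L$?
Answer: $\frac{208}{9} \approx 23.111$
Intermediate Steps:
$L = - \frac{2}{9}$ ($L = \frac{6}{-27} = 6 \left(- \frac{1}{27}\right) = - \frac{2}{9} \approx -0.22222$)
$A = \frac{2}{9}$ ($A = \left(-1\right) \left(- \frac{2}{9}\right) = \frac{2}{9} \approx 0.22222$)
$- 4 A \left(-26\right) = \left(-4\right) \frac{2}{9} \left(-26\right) = \left(- \frac{8}{9}\right) \left(-26\right) = \frac{208}{9}$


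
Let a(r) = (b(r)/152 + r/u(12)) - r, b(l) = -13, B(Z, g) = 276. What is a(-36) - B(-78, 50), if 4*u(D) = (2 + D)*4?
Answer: -258187/1064 ≈ -242.66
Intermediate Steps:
u(D) = 2 + D (u(D) = ((2 + D)*4)/4 = (8 + 4*D)/4 = 2 + D)
a(r) = -13/152 - 13*r/14 (a(r) = (-13/152 + r/(2 + 12)) - r = (-13*1/152 + r/14) - r = (-13/152 + r*(1/14)) - r = (-13/152 + r/14) - r = -13/152 - 13*r/14)
a(-36) - B(-78, 50) = (-13/152 - 13/14*(-36)) - 1*276 = (-13/152 + 234/7) - 276 = 35477/1064 - 276 = -258187/1064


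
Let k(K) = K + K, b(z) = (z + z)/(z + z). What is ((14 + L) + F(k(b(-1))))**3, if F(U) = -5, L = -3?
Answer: 216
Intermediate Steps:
b(z) = 1 (b(z) = (2*z)/((2*z)) = (2*z)*(1/(2*z)) = 1)
k(K) = 2*K
((14 + L) + F(k(b(-1))))**3 = ((14 - 3) - 5)**3 = (11 - 5)**3 = 6**3 = 216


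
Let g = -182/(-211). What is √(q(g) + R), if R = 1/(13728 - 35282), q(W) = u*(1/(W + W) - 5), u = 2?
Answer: 31*I*√52354666/75439 ≈ 2.9733*I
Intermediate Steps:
g = 182/211 (g = -182*(-1/211) = 182/211 ≈ 0.86256)
q(W) = -10 + 1/W (q(W) = 2*(1/(W + W) - 5) = 2*(1/(2*W) - 5) = 2*(-5 + 1/(2*W)) = -10 + 1/W)
R = -1/21554 (R = 1/(-21554) = -1/21554 ≈ -4.6395e-5)
√(q(g) + R) = √((-10 + 1/(182/211)) - 1/21554) = √((-10 + 211/182) - 1/21554) = √(-1609/182 - 1/21554) = √(-666934/75439) = 31*I*√52354666/75439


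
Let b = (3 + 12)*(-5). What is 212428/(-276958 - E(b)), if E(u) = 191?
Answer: -212428/277149 ≈ -0.76648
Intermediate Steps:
b = -75 (b = 15*(-5) = -75)
212428/(-276958 - E(b)) = 212428/(-276958 - 1*191) = 212428/(-276958 - 191) = 212428/(-277149) = 212428*(-1/277149) = -212428/277149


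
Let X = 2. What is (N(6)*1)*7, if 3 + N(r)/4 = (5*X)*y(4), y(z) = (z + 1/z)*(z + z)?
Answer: 9436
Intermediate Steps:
y(z) = 2*z*(z + 1/z) (y(z) = (z + 1/z)*(2*z) = 2*z*(z + 1/z))
N(r) = 1348 (N(r) = -12 + 4*((5*2)*(2 + 2*4²)) = -12 + 4*(10*(2 + 2*16)) = -12 + 4*(10*(2 + 32)) = -12 + 4*(10*34) = -12 + 4*340 = -12 + 1360 = 1348)
(N(6)*1)*7 = (1348*1)*7 = 1348*7 = 9436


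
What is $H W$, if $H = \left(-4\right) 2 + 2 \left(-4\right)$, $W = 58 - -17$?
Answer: $-1200$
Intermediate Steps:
$W = 75$ ($W = 58 + 17 = 75$)
$H = -16$ ($H = -8 - 8 = -16$)
$H W = \left(-16\right) 75 = -1200$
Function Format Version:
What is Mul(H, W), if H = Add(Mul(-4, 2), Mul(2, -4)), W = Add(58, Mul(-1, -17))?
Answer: -1200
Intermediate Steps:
W = 75 (W = Add(58, 17) = 75)
H = -16 (H = Add(-8, -8) = -16)
Mul(H, W) = Mul(-16, 75) = -1200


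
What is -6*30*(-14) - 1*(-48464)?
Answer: 50984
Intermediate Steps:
-6*30*(-14) - 1*(-48464) = -180*(-14) + 48464 = 2520 + 48464 = 50984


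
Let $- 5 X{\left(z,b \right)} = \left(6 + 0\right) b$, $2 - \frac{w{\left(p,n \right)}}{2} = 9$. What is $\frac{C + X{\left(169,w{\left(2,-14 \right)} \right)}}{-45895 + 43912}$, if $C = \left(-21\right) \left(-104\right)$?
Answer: $- \frac{3668}{3305} \approx -1.1098$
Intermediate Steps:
$w{\left(p,n \right)} = -14$ ($w{\left(p,n \right)} = 4 - 18 = -14$)
$X{\left(z,b \right)} = - \frac{6 b}{5}$ ($X{\left(z,b \right)} = - \frac{\left(6 + 0\right) b}{5} = - \frac{6 b}{5}$)
$C = 2184$
$\frac{C + X{\left(169,w{\left(2,-14 \right)} \right)}}{-45895 + 43912} = \frac{2184 - - \frac{84}{5}}{-45895 + 43912} = \frac{2184 + \frac{84}{5}}{-1983} = \frac{11004}{5} \left(- \frac{1}{1983}\right) = - \frac{3668}{3305}$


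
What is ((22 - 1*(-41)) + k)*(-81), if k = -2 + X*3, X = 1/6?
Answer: -9963/2 ≈ -4981.5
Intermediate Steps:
X = ⅙ (X = 1*(⅙) = ⅙ ≈ 0.16667)
k = -3/2 (k = -2 + (⅙)*3 = -2 + ½ = -3/2 ≈ -1.5000)
((22 - 1*(-41)) + k)*(-81) = ((22 - 1*(-41)) - 3/2)*(-81) = ((22 + 41) - 3/2)*(-81) = (63 - 3/2)*(-81) = (123/2)*(-81) = -9963/2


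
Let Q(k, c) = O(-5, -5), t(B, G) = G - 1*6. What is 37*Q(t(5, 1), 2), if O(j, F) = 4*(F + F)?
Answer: -1480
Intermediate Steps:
t(B, G) = -6 + G (t(B, G) = G - 6 = -6 + G)
O(j, F) = 8*F (O(j, F) = 4*(2*F) = 8*F)
Q(k, c) = -40 (Q(k, c) = 8*(-5) = -40)
37*Q(t(5, 1), 2) = 37*(-40) = -1480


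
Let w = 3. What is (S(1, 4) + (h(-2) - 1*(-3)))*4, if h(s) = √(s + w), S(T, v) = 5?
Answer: 36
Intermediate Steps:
h(s) = √(3 + s) (h(s) = √(s + 3) = √(3 + s))
(S(1, 4) + (h(-2) - 1*(-3)))*4 = (5 + (√(3 - 2) - 1*(-3)))*4 = (5 + (√1 + 3))*4 = (5 + (1 + 3))*4 = (5 + 4)*4 = 9*4 = 36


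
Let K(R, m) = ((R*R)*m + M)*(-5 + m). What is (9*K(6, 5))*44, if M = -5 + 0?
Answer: 0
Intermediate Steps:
M = -5
K(R, m) = (-5 + m)*(-5 + m*R²) (K(R, m) = ((R*R)*m - 5)*(-5 + m) = (R²*m - 5)*(-5 + m) = (m*R² - 5)*(-5 + m) = (-5 + m*R²)*(-5 + m) = (-5 + m)*(-5 + m*R²))
(9*K(6, 5))*44 = (9*(25 - 5*5 + 6²*5² - 5*5*6²))*44 = (9*(25 - 25 + 36*25 - 5*5*36))*44 = (9*(25 - 25 + 900 - 900))*44 = (9*0)*44 = 0*44 = 0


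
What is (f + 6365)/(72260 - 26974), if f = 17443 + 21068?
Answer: 22438/22643 ≈ 0.99095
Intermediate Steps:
f = 38511
(f + 6365)/(72260 - 26974) = (38511 + 6365)/(72260 - 26974) = 44876/45286 = 44876*(1/45286) = 22438/22643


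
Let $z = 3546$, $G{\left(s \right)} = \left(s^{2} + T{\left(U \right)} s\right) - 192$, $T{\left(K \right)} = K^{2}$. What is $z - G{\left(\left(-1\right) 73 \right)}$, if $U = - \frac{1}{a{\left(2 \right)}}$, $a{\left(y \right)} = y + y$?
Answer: $- \frac{25383}{16} \approx -1586.4$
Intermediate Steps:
$a{\left(y \right)} = 2 y$
$U = - \frac{1}{4}$ ($U = - \frac{1}{2 \cdot 2} = - \frac{1}{4} \approx -0.25$)
$G{\left(s \right)} = -192 + s^{2} + \frac{s}{16}$ ($G{\left(s \right)} = \left(s^{2} + \left(- \frac{1}{4}\right)^{2} s\right) - 192 = \left(s^{2} + \frac{s}{16}\right) - 192 = -192 + s^{2} + \frac{s}{16}$)
$z - G{\left(\left(-1\right) 73 \right)} = 3546 - \left(-192 + \left(\left(-1\right) 73\right)^{2} + \frac{\left(-1\right) 73}{16}\right) = 3546 - \left(-192 + \left(-73\right)^{2} + \frac{1}{16} \left(-73\right)\right) = 3546 - \left(-192 + 5329 - \frac{73}{16}\right) = 3546 - \frac{82119}{16} = - \frac{25383}{16}$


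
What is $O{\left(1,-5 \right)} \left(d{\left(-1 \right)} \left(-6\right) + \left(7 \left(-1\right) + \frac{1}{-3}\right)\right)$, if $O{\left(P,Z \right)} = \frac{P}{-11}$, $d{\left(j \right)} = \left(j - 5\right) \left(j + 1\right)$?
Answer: $\frac{2}{3} \approx 0.66667$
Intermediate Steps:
$d{\left(j \right)} = \left(1 + j\right) \left(-5 + j\right)$ ($d{\left(j \right)} = \left(-5 + j\right) \left(1 + j\right) = \left(1 + j\right) \left(-5 + j\right)$)
$O{\left(P,Z \right)} = - \frac{P}{11}$ ($O{\left(P,Z \right)} = P \left(- \frac{1}{11}\right) = - \frac{P}{11}$)
$O{\left(1,-5 \right)} \left(d{\left(-1 \right)} \left(-6\right) + \left(7 \left(-1\right) + \frac{1}{-3}\right)\right) = \left(- \frac{1}{11}\right) 1 \left(\left(-5 + \left(-1\right)^{2} - -4\right) \left(-6\right) + \left(7 \left(-1\right) + \frac{1}{-3}\right)\right) = - \frac{\left(-5 + 1 + 4\right) \left(-6\right) - \frac{22}{3}}{11} = - \frac{0 \left(-6\right) - \frac{22}{3}}{11} = - \frac{0 - \frac{22}{3}}{11} = \left(- \frac{1}{11}\right) \left(- \frac{22}{3}\right) = \frac{2}{3}$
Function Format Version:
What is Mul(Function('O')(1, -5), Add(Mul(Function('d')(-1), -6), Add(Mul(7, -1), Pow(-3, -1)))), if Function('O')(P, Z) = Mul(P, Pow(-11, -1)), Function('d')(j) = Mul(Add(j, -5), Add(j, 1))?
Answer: Rational(2, 3) ≈ 0.66667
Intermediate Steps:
Function('d')(j) = Mul(Add(1, j), Add(-5, j)) (Function('d')(j) = Mul(Add(-5, j), Add(1, j)) = Mul(Add(1, j), Add(-5, j)))
Function('O')(P, Z) = Mul(Rational(-1, 11), P) (Function('O')(P, Z) = Mul(P, Rational(-1, 11)) = Mul(Rational(-1, 11), P))
Mul(Function('O')(1, -5), Add(Mul(Function('d')(-1), -6), Add(Mul(7, -1), Pow(-3, -1)))) = Mul(Mul(Rational(-1, 11), 1), Add(Mul(Add(-5, Pow(-1, 2), Mul(-4, -1)), -6), Add(Mul(7, -1), Pow(-3, -1)))) = Mul(Rational(-1, 11), Add(Mul(Add(-5, 1, 4), -6), Add(-7, Rational(-1, 3)))) = Mul(Rational(-1, 11), Add(Mul(0, -6), Rational(-22, 3))) = Mul(Rational(-1, 11), Add(0, Rational(-22, 3))) = Mul(Rational(-1, 11), Rational(-22, 3)) = Rational(2, 3)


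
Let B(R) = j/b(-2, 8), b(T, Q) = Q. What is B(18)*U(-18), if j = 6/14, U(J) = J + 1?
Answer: -51/56 ≈ -0.91071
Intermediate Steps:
U(J) = 1 + J
j = 3/7 (j = 6*(1/14) = 3/7 ≈ 0.42857)
B(R) = 3/56 (B(R) = (3/7)/8 = (3/7)*(⅛) = 3/56)
B(18)*U(-18) = 3*(1 - 18)/56 = (3/56)*(-17) = -51/56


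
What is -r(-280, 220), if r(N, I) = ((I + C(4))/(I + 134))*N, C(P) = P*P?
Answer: 560/3 ≈ 186.67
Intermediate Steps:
C(P) = P**2
r(N, I) = N*(16 + I)/(134 + I) (r(N, I) = ((I + 4**2)/(I + 134))*N = ((I + 16)/(134 + I))*N = ((16 + I)/(134 + I))*N = N*(16 + I)/(134 + I))
-r(-280, 220) = -(-280)*(16 + 220)/(134 + 220) = -(-280)*236/354 = -1*(-560/3) = 560/3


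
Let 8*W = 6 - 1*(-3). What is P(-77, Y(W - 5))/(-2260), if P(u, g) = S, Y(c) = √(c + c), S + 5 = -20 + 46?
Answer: -21/2260 ≈ -0.0092920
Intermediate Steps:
W = 9/8 (W = (6 - 1*(-3))/8 = (6 + 3)/8 = (⅛)*9 = 9/8 ≈ 1.1250)
S = 21 (S = -5 + (-20 + 46) = -5 + 26 = 21)
Y(c) = √2*√c (Y(c) = √(2*c) = √2*√c)
P(u, g) = 21
P(-77, Y(W - 5))/(-2260) = 21/(-2260) = 21*(-1/2260) = -21/2260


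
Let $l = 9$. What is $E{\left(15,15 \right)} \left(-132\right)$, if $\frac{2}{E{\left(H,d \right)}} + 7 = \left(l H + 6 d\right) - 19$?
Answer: $- \frac{264}{199} \approx -1.3266$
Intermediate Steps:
$E{\left(H,d \right)} = \frac{2}{-26 + 6 d + 9 H}$ ($E{\left(H,d \right)} = \frac{2}{-7 - \left(19 - 9 H - 6 d\right)} = \frac{2}{-7 + \left(-19 + 6 d + 9 H\right)} = \frac{2}{-26 + 6 d + 9 H}$)
$E{\left(15,15 \right)} \left(-132\right) = \frac{2}{-26 + 6 \cdot 15 + 9 \cdot 15} \left(-132\right) = \frac{2}{-26 + 90 + 135} \left(-132\right) = \frac{2}{199} \left(-132\right) = - \frac{264}{199}$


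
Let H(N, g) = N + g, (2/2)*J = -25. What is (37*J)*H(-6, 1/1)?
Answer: 4625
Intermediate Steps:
J = -25
(37*J)*H(-6, 1/1) = (37*(-25))*(-6 + 1/1) = -925*(-6 + 1) = -925*(-5) = 4625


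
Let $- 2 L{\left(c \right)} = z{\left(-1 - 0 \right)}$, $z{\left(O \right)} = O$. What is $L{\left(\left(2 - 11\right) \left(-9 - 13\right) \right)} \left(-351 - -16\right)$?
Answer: $- \frac{335}{2} \approx -167.5$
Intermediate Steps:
$L{\left(c \right)} = \frac{1}{2}$ ($L{\left(c \right)} = - \frac{-1 - 0}{2} = - \frac{-1 + 0}{2} = \left(- \frac{1}{2}\right) \left(-1\right) = \frac{1}{2}$)
$L{\left(\left(2 - 11\right) \left(-9 - 13\right) \right)} \left(-351 - -16\right) = \frac{-351 - -16}{2} = \frac{-351 + 16}{2} = \frac{1}{2} \left(-335\right) = - \frac{335}{2}$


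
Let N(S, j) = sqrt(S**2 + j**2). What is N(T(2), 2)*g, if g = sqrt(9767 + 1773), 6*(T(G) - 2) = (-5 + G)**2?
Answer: 5*sqrt(7501) ≈ 433.04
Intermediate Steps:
T(G) = 2 + (-5 + G)**2/6
g = 2*sqrt(2885) (g = sqrt(11540) = 2*sqrt(2885) ≈ 107.42)
N(T(2), 2)*g = sqrt((2 + (-5 + 2)**2/6)**2 + 2**2)*(2*sqrt(2885)) = sqrt((2 + (1/6)*(-3)**2)**2 + 4)*(2*sqrt(2885)) = sqrt((2 + (1/6)*9)**2 + 4)*(2*sqrt(2885)) = sqrt((2 + 3/2)**2 + 4)*(2*sqrt(2885)) = sqrt((7/2)**2 + 4)*(2*sqrt(2885)) = sqrt(49/4 + 4)*(2*sqrt(2885)) = sqrt(65/4)*(2*sqrt(2885)) = (sqrt(65)/2)*(2*sqrt(2885)) = 5*sqrt(7501)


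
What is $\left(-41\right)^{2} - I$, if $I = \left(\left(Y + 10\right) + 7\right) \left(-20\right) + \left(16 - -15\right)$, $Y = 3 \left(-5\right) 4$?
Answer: $790$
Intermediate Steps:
$Y = -60$ ($Y = \left(-15\right) 4 = -60$)
$I = 891$ ($I = \left(\left(-60 + 10\right) + 7\right) \left(-20\right) + \left(16 - -15\right) = \left(-50 + 7\right) \left(-20\right) + \left(16 + 15\right) = \left(-43\right) \left(-20\right) + 31 = 860 + 31 = 891$)
$\left(-41\right)^{2} - I = \left(-41\right)^{2} - 891 = 1681 - 891 = 790$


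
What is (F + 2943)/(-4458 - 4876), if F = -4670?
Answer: 1727/9334 ≈ 0.18502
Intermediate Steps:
(F + 2943)/(-4458 - 4876) = (-4670 + 2943)/(-4458 - 4876) = -1727/(-9334) = -1727*(-1/9334) = 1727/9334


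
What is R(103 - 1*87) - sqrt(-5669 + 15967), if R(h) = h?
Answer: 16 - sqrt(10298) ≈ -85.479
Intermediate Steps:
R(103 - 1*87) - sqrt(-5669 + 15967) = (103 - 1*87) - sqrt(-5669 + 15967) = (103 - 87) - sqrt(10298) = 16 - sqrt(10298)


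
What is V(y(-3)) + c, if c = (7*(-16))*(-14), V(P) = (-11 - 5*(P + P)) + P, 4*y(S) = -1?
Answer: 6237/4 ≈ 1559.3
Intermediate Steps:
y(S) = -1/4 (y(S) = (1/4)*(-1) = -1/4)
V(P) = -11 - 9*P (V(P) = (-11 - 10*P) + P = -11 - 9*P)
c = 1568 (c = -112*(-14) = 1568)
V(y(-3)) + c = (-11 - 9*(-1/4)) + 1568 = (-11 + 9/4) + 1568 = -35/4 + 1568 = 6237/4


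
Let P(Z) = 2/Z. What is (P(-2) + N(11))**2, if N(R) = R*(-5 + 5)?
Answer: 1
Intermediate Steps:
N(R) = 0 (N(R) = R*0 = 0)
(P(-2) + N(11))**2 = (2/(-2) + 0)**2 = (2*(-1/2) + 0)**2 = (-1 + 0)**2 = (-1)**2 = 1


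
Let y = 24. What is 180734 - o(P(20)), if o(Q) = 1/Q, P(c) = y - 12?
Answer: 2168807/12 ≈ 1.8073e+5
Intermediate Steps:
P(c) = 12 (P(c) = 24 - 12 = 12)
180734 - o(P(20)) = 180734 - 1/12 = 2168807/12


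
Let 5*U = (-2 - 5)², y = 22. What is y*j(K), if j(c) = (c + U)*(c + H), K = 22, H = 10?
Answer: 111936/5 ≈ 22387.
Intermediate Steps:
U = 49/5 (U = (-2 - 5)²/5 = (⅕)*(-7)² = (⅕)*49 = 49/5 ≈ 9.8000)
j(c) = (10 + c)*(49/5 + c) (j(c) = (c + 49/5)*(c + 10) = (49/5 + c)*(10 + c) = (10 + c)*(49/5 + c))
y*j(K) = 22*(98 + 22² + (99/5)*22) = 22*(98 + 484 + 2178/5) = 22*(5088/5) = 111936/5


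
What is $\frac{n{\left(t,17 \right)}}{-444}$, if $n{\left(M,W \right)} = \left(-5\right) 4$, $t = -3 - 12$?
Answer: $\frac{5}{111} \approx 0.045045$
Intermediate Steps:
$t = -15$
$n{\left(M,W \right)} = -20$
$\frac{n{\left(t,17 \right)}}{-444} = - \frac{20}{-444} = \left(-20\right) \left(- \frac{1}{444}\right) = \frac{5}{111}$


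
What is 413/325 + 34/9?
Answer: 14767/2925 ≈ 5.0485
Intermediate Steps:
413/325 + 34/9 = 14767/2925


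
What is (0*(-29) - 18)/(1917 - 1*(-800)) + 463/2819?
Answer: 1207229/7659223 ≈ 0.15762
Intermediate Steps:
(0*(-29) - 18)/(1917 - 1*(-800)) + 463/2819 = (0 - 18)/(1917 + 800) + 463*(1/2819) = -18/2717 + 463/2819 = 1207229/7659223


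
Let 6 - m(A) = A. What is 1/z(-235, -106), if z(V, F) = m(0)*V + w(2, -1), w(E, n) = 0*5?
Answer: -1/1410 ≈ -0.00070922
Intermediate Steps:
w(E, n) = 0
m(A) = 6 - A
z(V, F) = 6*V (z(V, F) = (6 - 1*0)*V + 0 = (6 + 0)*V + 0 = 6*V + 0 = 6*V)
1/z(-235, -106) = 1/(6*(-235)) = 1/(-1410) = -1/1410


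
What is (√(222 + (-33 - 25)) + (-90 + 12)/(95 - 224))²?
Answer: 303912/1849 + 104*√41/43 ≈ 179.85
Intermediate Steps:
(√(222 + (-33 - 25)) + (-90 + 12)/(95 - 224))² = (√(222 - 58) - 78/(-129))² = (√164 - 78*(-1/129))² = (2*√41 + 26/43)² = (26/43 + 2*√41)²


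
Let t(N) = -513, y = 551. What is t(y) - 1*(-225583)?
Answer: 225070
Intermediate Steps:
t(y) - 1*(-225583) = -513 - 1*(-225583) = -513 + 225583 = 225070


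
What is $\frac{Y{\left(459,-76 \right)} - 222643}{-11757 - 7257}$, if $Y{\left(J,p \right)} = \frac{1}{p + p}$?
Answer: $\frac{11280579}{963376} \approx 11.709$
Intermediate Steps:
$Y{\left(J,p \right)} = \frac{1}{2 p}$
$\frac{Y{\left(459,-76 \right)} - 222643}{-11757 - 7257} = \frac{\frac{1}{2 \left(-76\right)} - 222643}{-11757 - 7257} = \frac{\frac{1}{2} \left(- \frac{1}{76}\right) - 222643}{-19014} = \left(- \frac{1}{152} - 222643\right) \left(- \frac{1}{19014}\right) = \left(- \frac{33841737}{152}\right) \left(- \frac{1}{19014}\right) = \frac{11280579}{963376}$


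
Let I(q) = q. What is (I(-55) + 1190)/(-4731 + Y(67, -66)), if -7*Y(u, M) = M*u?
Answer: -1589/5739 ≈ -0.27688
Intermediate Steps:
Y(u, M) = -M*u/7
(I(-55) + 1190)/(-4731 + Y(67, -66)) = (-55 + 1190)/(-4731 - ⅐*(-66)*67) = 1135/(-4731 + 4422/7) = 1135/(-28695/7) = 1135*(-7/28695) = -1589/5739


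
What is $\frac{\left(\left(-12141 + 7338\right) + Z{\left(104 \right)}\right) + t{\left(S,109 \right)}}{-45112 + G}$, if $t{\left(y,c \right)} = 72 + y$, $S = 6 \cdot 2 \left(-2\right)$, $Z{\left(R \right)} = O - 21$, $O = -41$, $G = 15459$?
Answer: $\frac{4817}{29653} \approx 0.16245$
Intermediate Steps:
$Z{\left(R \right)} = -62$ ($Z{\left(R \right)} = -41 - 21 = -62$)
$S = -24$ ($S = 12 \left(-2\right) = -24$)
$\frac{\left(\left(-12141 + 7338\right) + Z{\left(104 \right)}\right) + t{\left(S,109 \right)}}{-45112 + G} = \frac{\left(\left(-12141 + 7338\right) - 62\right) + \left(72 - 24\right)}{-45112 + 15459} = \frac{\left(-4803 - 62\right) + 48}{-29653} = \left(-4865 + 48\right) \left(- \frac{1}{29653}\right) = \left(-4817\right) \left(- \frac{1}{29653}\right) = \frac{4817}{29653}$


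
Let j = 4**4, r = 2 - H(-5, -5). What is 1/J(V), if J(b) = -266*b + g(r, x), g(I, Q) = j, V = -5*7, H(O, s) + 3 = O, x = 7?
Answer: 1/9566 ≈ 0.00010454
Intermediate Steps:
H(O, s) = -3 + O
r = 10 (r = 2 - (-3 - 5) = 2 - 1*(-8) = 2 + 8 = 10)
V = -35
j = 256
g(I, Q) = 256
J(b) = 256 - 266*b (J(b) = -266*b + 256 = 256 - 266*b)
1/J(V) = 1/(256 - 266*(-35)) = 1/(256 + 9310) = 1/9566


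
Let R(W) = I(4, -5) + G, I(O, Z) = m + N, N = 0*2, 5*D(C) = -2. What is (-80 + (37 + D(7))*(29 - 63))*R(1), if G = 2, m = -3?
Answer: 6622/5 ≈ 1324.4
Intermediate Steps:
D(C) = -⅖ (D(C) = (⅕)*(-2) = -⅖)
N = 0
I(O, Z) = -3 (I(O, Z) = -3 + 0 = -3)
R(W) = -1 (R(W) = -3 + 2 = -1)
(-80 + (37 + D(7))*(29 - 63))*R(1) = (-80 + (37 - ⅖)*(29 - 63))*(-1) = (-80 + (183/5)*(-34))*(-1) = (-80 - 6222/5)*(-1) = -6622/5*(-1) = 6622/5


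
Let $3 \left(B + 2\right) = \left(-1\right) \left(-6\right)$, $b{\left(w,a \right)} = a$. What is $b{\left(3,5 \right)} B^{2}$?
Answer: $0$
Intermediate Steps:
$B = 0$ ($B = -2 + \frac{\left(-1\right) \left(-6\right)}{3} = -2 + \frac{1}{3} \cdot 6 = -2 + 2 = 0$)
$b{\left(3,5 \right)} B^{2} = 5 \cdot 0^{2} = 5 \cdot 0 = 0$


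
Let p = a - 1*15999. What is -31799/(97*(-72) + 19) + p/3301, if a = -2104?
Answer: -21118896/22991465 ≈ -0.91855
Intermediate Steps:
p = -18103 (p = -2104 - 1*15999 = -2104 - 15999 = -18103)
-31799/(97*(-72) + 19) + p/3301 = -31799/(97*(-72) + 19) - 18103/3301 = -31799/(-6984 + 19) - 18103*1/3301 = -31799/(-6965) - 18103/3301 = -31799*(-1/6965) - 18103/3301 = 31799/6965 - 18103/3301 = -21118896/22991465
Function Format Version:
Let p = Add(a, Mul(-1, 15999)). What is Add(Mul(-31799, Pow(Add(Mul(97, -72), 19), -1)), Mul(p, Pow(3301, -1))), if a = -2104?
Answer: Rational(-21118896, 22991465) ≈ -0.91855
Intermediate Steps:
p = -18103 (p = Add(-2104, Mul(-1, 15999)) = Add(-2104, -15999) = -18103)
Add(Mul(-31799, Pow(Add(Mul(97, -72), 19), -1)), Mul(p, Pow(3301, -1))) = Add(Mul(-31799, Pow(Add(Mul(97, -72), 19), -1)), Mul(-18103, Pow(3301, -1))) = Add(Mul(-31799, Pow(Add(-6984, 19), -1)), Mul(-18103, Rational(1, 3301))) = Add(Mul(-31799, Pow(-6965, -1)), Rational(-18103, 3301)) = Add(Mul(-31799, Rational(-1, 6965)), Rational(-18103, 3301)) = Add(Rational(31799, 6965), Rational(-18103, 3301)) = Rational(-21118896, 22991465)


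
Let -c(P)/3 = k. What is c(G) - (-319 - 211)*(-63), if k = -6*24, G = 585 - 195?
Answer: -32958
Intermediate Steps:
G = 390
k = -144
c(P) = 432 (c(P) = -3*(-144) = 432)
c(G) - (-319 - 211)*(-63) = 432 - (-319 - 211)*(-63) = 432 - (-530)*(-63) = 432 - 1*33390 = 432 - 33390 = -32958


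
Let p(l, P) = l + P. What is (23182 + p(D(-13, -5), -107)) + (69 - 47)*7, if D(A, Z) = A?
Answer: 23216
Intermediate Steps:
p(l, P) = P + l
(23182 + p(D(-13, -5), -107)) + (69 - 47)*7 = (23182 + (-107 - 13)) + (69 - 47)*7 = (23182 - 120) + 22*7 = 23062 + 154 = 23216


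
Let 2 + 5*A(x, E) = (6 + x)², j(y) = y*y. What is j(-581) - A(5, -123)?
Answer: 1687686/5 ≈ 3.3754e+5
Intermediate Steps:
j(y) = y²
A(x, E) = -⅖ + (6 + x)²/5
j(-581) - A(5, -123) = (-581)² - (-⅖ + (6 + 5)²/5) = 337561 - (-⅖ + (⅕)*11²) = 337561 - (-⅖ + (⅕)*121) = 337561 - (-⅖ + 121/5) = 337561 - 1*119/5 = 337561 - 119/5 = 1687686/5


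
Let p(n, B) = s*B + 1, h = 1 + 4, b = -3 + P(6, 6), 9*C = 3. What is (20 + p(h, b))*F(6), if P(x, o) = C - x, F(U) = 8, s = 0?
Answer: 168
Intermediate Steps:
C = ⅓ (C = (⅑)*3 = ⅓ ≈ 0.33333)
P(x, o) = ⅓ - x
b = -26/3 (b = -3 + (⅓ - 1*6) = -3 + (⅓ - 6) = -3 - 17/3 = -26/3 ≈ -8.6667)
h = 5
p(n, B) = 1 (p(n, B) = 0*B + 1 = 0 + 1 = 1)
(20 + p(h, b))*F(6) = (20 + 1)*8 = 21*8 = 168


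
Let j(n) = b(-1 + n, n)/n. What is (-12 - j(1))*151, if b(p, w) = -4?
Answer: -1208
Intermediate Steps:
j(n) = -4/n
(-12 - j(1))*151 = (-12 - (-4)/1)*151 = (-12 - (-4))*151 = (-12 - 1*(-4))*151 = (-12 + 4)*151 = -8*151 = -1208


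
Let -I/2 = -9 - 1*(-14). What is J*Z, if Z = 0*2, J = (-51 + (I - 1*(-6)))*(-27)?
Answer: 0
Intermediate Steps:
I = -10 (I = -2*(-9 - 1*(-14)) = -2*(-9 + 14) = -2*5 = -10)
J = 1485 (J = (-51 + (-10 - 1*(-6)))*(-27) = (-51 + (-10 + 6))*(-27) = (-51 - 4)*(-27) = -55*(-27) = 1485)
Z = 0
J*Z = 1485*0 = 0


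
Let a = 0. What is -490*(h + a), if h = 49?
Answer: -24010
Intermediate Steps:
-490*(h + a) = -490*(49 + 0) = -490*49 = -24010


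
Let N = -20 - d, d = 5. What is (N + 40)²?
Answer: 225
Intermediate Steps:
N = -25 (N = -20 - 1*5 = -20 - 5 = -25)
(N + 40)² = (-25 + 40)² = 15² = 225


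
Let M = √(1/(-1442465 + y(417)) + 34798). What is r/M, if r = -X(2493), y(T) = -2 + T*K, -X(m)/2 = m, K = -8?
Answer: 1662*√8082207895697531/5590116977 ≈ 26.729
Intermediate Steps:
X(m) = -2*m
y(T) = -2 - 8*T (y(T) = -2 + T*(-8) = -2 - 8*T)
r = 4986 (r = -(-2)*2493 = -1*(-4986) = 4986)
M = 3*√8082207895697531/1445803 (M = √(1/(-1442465 + (-2 - 8*417)) + 34798) = √(1/(-1442465 + (-2 - 3336)) + 34798) = √(1/(-1442465 - 3338) + 34798) = √(1/(-1445803) + 34798) = √(-1/1445803 + 34798) = √(50311052793/1445803) = 3*√8082207895697531/1445803 ≈ 186.54)
r/M = 4986/((3*√8082207895697531/1445803)) = 4986*(√8082207895697531/16770350931) = 1662*√8082207895697531/5590116977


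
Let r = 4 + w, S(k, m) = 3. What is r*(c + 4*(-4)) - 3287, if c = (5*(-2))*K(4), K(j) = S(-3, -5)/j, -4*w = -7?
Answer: -27377/8 ≈ -3422.1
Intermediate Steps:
w = 7/4 (w = -¼*(-7) = 7/4 ≈ 1.7500)
K(j) = 3/j
r = 23/4 (r = 4 + 7/4 = 23/4 ≈ 5.7500)
c = -15/2 (c = (5*(-2))*(3/4) = -30/4 = -10*¾ = -15/2 ≈ -7.5000)
r*(c + 4*(-4)) - 3287 = 23*(-15/2 + 4*(-4))/4 - 3287 = 23*(-15/2 - 16)/4 - 3287 = (23/4)*(-47/2) - 3287 = -1081/8 - 3287 = -27377/8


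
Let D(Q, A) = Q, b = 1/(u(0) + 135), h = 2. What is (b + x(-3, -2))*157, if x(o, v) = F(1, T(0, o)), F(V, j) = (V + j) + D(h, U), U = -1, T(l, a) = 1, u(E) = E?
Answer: 84937/135 ≈ 629.16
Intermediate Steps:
b = 1/135 (b = 1/(0 + 135) = 1/135 ≈ 0.0074074)
F(V, j) = 2 + V + j (F(V, j) = (V + j) + 2 = 2 + V + j)
x(o, v) = 4 (x(o, v) = 2 + 1 + 1 = 4)
(b + x(-3, -2))*157 = (1/135 + 4)*157 = (541/135)*157 = 84937/135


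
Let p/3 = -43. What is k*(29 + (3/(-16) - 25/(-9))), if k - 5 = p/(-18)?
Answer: 332077/864 ≈ 384.35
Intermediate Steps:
p = -129 (p = 3*(-43) = -129)
k = 73/6 (k = 5 - 129/(-18) = 5 - 129*(-1/18) = 5 + 43/6 = 73/6 ≈ 12.167)
k*(29 + (3/(-16) - 25/(-9))) = 73*(29 + (3/(-16) - 25/(-9)))/6 = 73*(29 + (3*(-1/16) - 25*(-1/9)))/6 = 73*(29 + (-3/16 + 25/9))/6 = 73*(29 + 373/144)/6 = (73/6)*(4549/144) = 332077/864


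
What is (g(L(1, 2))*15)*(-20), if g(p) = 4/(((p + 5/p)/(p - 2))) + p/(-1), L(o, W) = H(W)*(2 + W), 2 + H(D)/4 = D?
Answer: 0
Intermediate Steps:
H(D) = -8 + 4*D
L(o, W) = (-8 + 4*W)*(2 + W)
g(p) = -p + 4*(-2 + p)/(p + 5/p) (g(p) = 4/(((p + 5/p)/(-2 + p))) + p*(-1) = 4/(((p + 5/p)/(-2 + p))) - p = 4*((-2 + p)/(p + 5/p)) - p = 4*(-2 + p)/(p + 5/p) - p = -p + 4*(-2 + p)/(p + 5/p))
(g(L(1, 2))*15)*(-20) = (((-16 + 4*2²)*(-13 - (-16 + 4*2²)² + 4*(-16 + 4*2²))/(5 + (-16 + 4*2²)²))*15)*(-20) = (((-16 + 4*4)*(-13 - (-16 + 4*4)² + 4*(-16 + 4*4))/(5 + (-16 + 4*4)²))*15)*(-20) = (((-16 + 16)*(-13 - (-16 + 16)² + 4*(-16 + 16))/(5 + (-16 + 16)²))*15)*(-20) = ((0*(-13 - 1*0² + 4*0)/(5 + 0²))*15)*(-20) = ((0*(-13 - 1*0 + 0)/(5 + 0))*15)*(-20) = ((0*(-13 + 0 + 0)/5)*15)*(-20) = ((0*(⅕)*(-13))*15)*(-20) = (0*15)*(-20) = 0*(-20) = 0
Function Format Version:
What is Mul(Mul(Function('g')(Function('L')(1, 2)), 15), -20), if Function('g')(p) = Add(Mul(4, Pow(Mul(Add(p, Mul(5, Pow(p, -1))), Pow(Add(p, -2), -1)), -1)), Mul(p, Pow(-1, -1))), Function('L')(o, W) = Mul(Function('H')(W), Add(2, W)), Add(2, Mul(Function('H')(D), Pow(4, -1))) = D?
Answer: 0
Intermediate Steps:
Function('H')(D) = Add(-8, Mul(4, D))
Function('L')(o, W) = Mul(Add(-8, Mul(4, W)), Add(2, W))
Function('g')(p) = Add(Mul(-1, p), Mul(4, Pow(Add(p, Mul(5, Pow(p, -1))), -1), Add(-2, p))) (Function('g')(p) = Add(Mul(4, Pow(Mul(Add(p, Mul(5, Pow(p, -1))), Pow(Add(-2, p), -1)), -1)), Mul(p, -1)) = Add(Mul(4, Pow(Mul(Pow(Add(-2, p), -1), Add(p, Mul(5, Pow(p, -1)))), -1)), Mul(-1, p)) = Add(Mul(4, Mul(Pow(Add(p, Mul(5, Pow(p, -1))), -1), Add(-2, p))), Mul(-1, p)) = Add(Mul(4, Pow(Add(p, Mul(5, Pow(p, -1))), -1), Add(-2, p)), Mul(-1, p)) = Add(Mul(-1, p), Mul(4, Pow(Add(p, Mul(5, Pow(p, -1))), -1), Add(-2, p))))
Mul(Mul(Function('g')(Function('L')(1, 2)), 15), -20) = Mul(Mul(Mul(Add(-16, Mul(4, Pow(2, 2))), Pow(Add(5, Pow(Add(-16, Mul(4, Pow(2, 2))), 2)), -1), Add(-13, Mul(-1, Pow(Add(-16, Mul(4, Pow(2, 2))), 2)), Mul(4, Add(-16, Mul(4, Pow(2, 2)))))), 15), -20) = Mul(Mul(Mul(Add(-16, Mul(4, 4)), Pow(Add(5, Pow(Add(-16, Mul(4, 4)), 2)), -1), Add(-13, Mul(-1, Pow(Add(-16, Mul(4, 4)), 2)), Mul(4, Add(-16, Mul(4, 4))))), 15), -20) = Mul(Mul(Mul(Add(-16, 16), Pow(Add(5, Pow(Add(-16, 16), 2)), -1), Add(-13, Mul(-1, Pow(Add(-16, 16), 2)), Mul(4, Add(-16, 16)))), 15), -20) = Mul(Mul(Mul(0, Pow(Add(5, Pow(0, 2)), -1), Add(-13, Mul(-1, Pow(0, 2)), Mul(4, 0))), 15), -20) = Mul(Mul(Mul(0, Pow(Add(5, 0), -1), Add(-13, Mul(-1, 0), 0)), 15), -20) = Mul(Mul(Mul(0, Pow(5, -1), Add(-13, 0, 0)), 15), -20) = Mul(Mul(Mul(0, Rational(1, 5), -13), 15), -20) = Mul(Mul(0, 15), -20) = Mul(0, -20) = 0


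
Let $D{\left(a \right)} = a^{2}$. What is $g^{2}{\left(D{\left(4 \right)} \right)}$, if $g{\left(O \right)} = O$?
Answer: $256$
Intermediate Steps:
$g^{2}{\left(D{\left(4 \right)} \right)} = \left(4^{2}\right)^{2} = 16^{2} = 256$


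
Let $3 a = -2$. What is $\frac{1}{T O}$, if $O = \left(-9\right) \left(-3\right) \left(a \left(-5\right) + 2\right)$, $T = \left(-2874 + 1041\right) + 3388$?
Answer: $\frac{1}{223920} \approx 4.4659 \cdot 10^{-6}$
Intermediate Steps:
$a = - \frac{2}{3}$ ($a = \frac{1}{3} \left(-2\right) = - \frac{2}{3} \approx -0.66667$)
$T = 1555$ ($T = -1833 + 3388 = 1555$)
$O = 144$ ($O = \left(-9\right) \left(-3\right) \left(\left(- \frac{2}{3}\right) \left(-5\right) + 2\right) = 27 \left(\frac{10}{3} + 2\right) = 27 \cdot \frac{16}{3} = 144$)
$\frac{1}{T O} = \frac{1}{1555 \cdot 144} = \frac{1}{1555} \cdot \frac{1}{144} = \frac{1}{223920}$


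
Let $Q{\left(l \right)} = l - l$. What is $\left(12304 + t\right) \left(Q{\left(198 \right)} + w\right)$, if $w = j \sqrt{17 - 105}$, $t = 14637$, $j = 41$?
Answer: $2209162 i \sqrt{22} \approx 1.0362 \cdot 10^{7} i$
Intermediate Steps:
$Q{\left(l \right)} = 0$
$w = 82 i \sqrt{22}$ ($w = 41 \sqrt{17 - 105} = 41 \sqrt{-88} = 41 \cdot 2 i \sqrt{22} = 82 i \sqrt{22} \approx 384.61 i$)
$\left(12304 + t\right) \left(Q{\left(198 \right)} + w\right) = \left(12304 + 14637\right) \left(0 + 82 i \sqrt{22}\right) = 26941 \cdot 82 i \sqrt{22} = 2209162 i \sqrt{22}$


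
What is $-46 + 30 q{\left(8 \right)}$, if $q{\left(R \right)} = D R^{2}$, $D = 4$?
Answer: $7634$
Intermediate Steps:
$q{\left(R \right)} = 4 R^{2}$
$-46 + 30 q{\left(8 \right)} = -46 + 30 \cdot 4 \cdot 8^{2} = -46 + 30 \cdot 4 \cdot 64 = -46 + 30 \cdot 256 = -46 + 7680 = 7634$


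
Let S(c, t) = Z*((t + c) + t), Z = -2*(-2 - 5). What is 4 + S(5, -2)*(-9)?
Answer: -122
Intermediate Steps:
Z = 14 (Z = -2*(-7) = 14)
S(c, t) = 14*c + 28*t (S(c, t) = 14*((t + c) + t) = 14*((c + t) + t) = 14*(c + 2*t) = 14*c + 28*t)
4 + S(5, -2)*(-9) = 4 + (14*5 + 28*(-2))*(-9) = 4 + (70 - 56)*(-9) = 4 + 14*(-9) = 4 - 126 = -122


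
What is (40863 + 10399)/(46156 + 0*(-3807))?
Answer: 25631/23078 ≈ 1.1106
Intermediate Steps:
(40863 + 10399)/(46156 + 0*(-3807)) = 51262/(46156 + 0) = 51262/46156 = 51262*(1/46156) = 25631/23078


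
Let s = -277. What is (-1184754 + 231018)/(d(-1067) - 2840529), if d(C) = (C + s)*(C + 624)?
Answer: 317912/748379 ≈ 0.42480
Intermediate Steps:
d(C) = (-277 + C)*(624 + C) (d(C) = (C - 277)*(C + 624) = (-277 + C)*(624 + C))
(-1184754 + 231018)/(d(-1067) - 2840529) = (-1184754 + 231018)/((-172848 + (-1067)**2 + 347*(-1067)) - 2840529) = -953736/((-172848 + 1138489 - 370249) - 2840529) = -953736/(595392 - 2840529) = -953736/(-2245137) = -953736*(-1/2245137) = 317912/748379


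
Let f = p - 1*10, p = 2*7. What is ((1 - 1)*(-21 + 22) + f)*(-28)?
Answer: -112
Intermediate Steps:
p = 14
f = 4 (f = 14 - 1*10 = 14 - 10 = 4)
((1 - 1)*(-21 + 22) + f)*(-28) = ((1 - 1)*(-21 + 22) + 4)*(-28) = (0*1 + 4)*(-28) = (0 + 4)*(-28) = 4*(-28) = -112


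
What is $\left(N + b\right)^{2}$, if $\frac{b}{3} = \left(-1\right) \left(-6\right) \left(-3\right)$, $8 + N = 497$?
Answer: $189225$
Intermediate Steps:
$N = 489$ ($N = -8 + 497 = 489$)
$b = -54$ ($b = 3 \left(-1\right) \left(-6\right) \left(-3\right) = 3 \cdot 6 \left(-3\right) = 3 \left(-18\right) = -54$)
$\left(N + b\right)^{2} = \left(489 - 54\right)^{2} = 435^{2} = 189225$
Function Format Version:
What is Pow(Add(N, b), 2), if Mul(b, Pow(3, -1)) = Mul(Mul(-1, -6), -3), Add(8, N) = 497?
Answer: 189225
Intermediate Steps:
N = 489 (N = Add(-8, 497) = 489)
b = -54 (b = Mul(3, Mul(Mul(-1, -6), -3)) = Mul(3, Mul(6, -3)) = Mul(3, -18) = -54)
Pow(Add(N, b), 2) = Pow(Add(489, -54), 2) = Pow(435, 2) = 189225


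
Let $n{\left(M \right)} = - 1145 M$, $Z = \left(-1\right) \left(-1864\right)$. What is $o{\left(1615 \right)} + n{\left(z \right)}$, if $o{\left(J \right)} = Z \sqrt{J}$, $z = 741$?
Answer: $-848445 + 1864 \sqrt{1615} \approx -7.7354 \cdot 10^{5}$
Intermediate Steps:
$Z = 1864$
$o{\left(J \right)} = 1864 \sqrt{J}$
$o{\left(1615 \right)} + n{\left(z \right)} = 1864 \sqrt{1615} - 848445 = -848445 + 1864 \sqrt{1615}$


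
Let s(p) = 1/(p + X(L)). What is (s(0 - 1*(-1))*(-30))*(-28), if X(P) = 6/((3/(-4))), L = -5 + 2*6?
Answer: -120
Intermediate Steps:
L = 7 (L = -5 + 12 = 7)
X(P) = -8 (X(P) = 6/((3*(-¼))) = 6/(-¾) = 6*(-4/3) = -8)
s(p) = 1/(-8 + p) (s(p) = 1/(p - 8) = 1/(-8 + p))
(s(0 - 1*(-1))*(-30))*(-28) = (-30/(-8 + (0 - 1*(-1))))*(-28) = (-30/(-8 + (0 + 1)))*(-28) = (-30/(-8 + 1))*(-28) = (-30/(-7))*(-28) = -⅐*(-30)*(-28) = (30/7)*(-28) = -120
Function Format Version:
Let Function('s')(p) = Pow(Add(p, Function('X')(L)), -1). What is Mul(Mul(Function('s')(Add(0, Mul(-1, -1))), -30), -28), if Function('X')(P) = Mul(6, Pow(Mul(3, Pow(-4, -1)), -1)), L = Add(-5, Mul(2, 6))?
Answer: -120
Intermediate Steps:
L = 7 (L = Add(-5, 12) = 7)
Function('X')(P) = -8 (Function('X')(P) = Mul(6, Pow(Mul(3, Rational(-1, 4)), -1)) = Mul(6, Pow(Rational(-3, 4), -1)) = Mul(6, Rational(-4, 3)) = -8)
Function('s')(p) = Pow(Add(-8, p), -1) (Function('s')(p) = Pow(Add(p, -8), -1) = Pow(Add(-8, p), -1))
Mul(Mul(Function('s')(Add(0, Mul(-1, -1))), -30), -28) = Mul(Mul(Pow(Add(-8, Add(0, Mul(-1, -1))), -1), -30), -28) = Mul(Mul(Pow(Add(-8, Add(0, 1)), -1), -30), -28) = Mul(Mul(Pow(Add(-8, 1), -1), -30), -28) = Mul(Mul(Pow(-7, -1), -30), -28) = Mul(Mul(Rational(-1, 7), -30), -28) = Mul(Rational(30, 7), -28) = -120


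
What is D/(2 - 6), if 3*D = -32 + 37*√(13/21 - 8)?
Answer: 8/3 - 37*I*√3255/252 ≈ 2.6667 - 8.3768*I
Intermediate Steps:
D = -32/3 + 37*I*√3255/63 (D = (-32 + 37*√(13/21 - 8))/3 = (-32 + 37*√(-155/21))/3 = (-32 + 37*(I*√3255/21))/3 = (-32 + 37*I*√3255/21)/3 = -32/3 + 37*I*√3255/63 ≈ -10.667 + 33.507*I)
D/(2 - 6) = (-32/3 + 37*I*√3255/63)/(2 - 6) = (-32/3 + 37*I*√3255/63)/(-4) = (-32/3 + 37*I*√3255/63)*(-¼) = 8/3 - 37*I*√3255/252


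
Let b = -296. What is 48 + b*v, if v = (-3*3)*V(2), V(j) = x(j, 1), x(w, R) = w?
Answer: 5376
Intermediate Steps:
V(j) = j
v = -18 (v = -3*3*2 = -9*2 = -18)
48 + b*v = 48 - 296*(-18) = 48 + 5328 = 5376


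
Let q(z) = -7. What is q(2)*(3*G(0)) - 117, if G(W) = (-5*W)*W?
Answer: -117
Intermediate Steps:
G(W) = -5*W²
q(2)*(3*G(0)) - 117 = -21*(-5*0²) - 117 = -21*(-5*0) - 117 = -21*0 - 117 = -7*0 - 117 = 0 - 117 = -117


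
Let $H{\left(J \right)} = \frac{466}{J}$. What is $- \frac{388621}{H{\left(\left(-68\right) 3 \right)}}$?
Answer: $\frac{39639342}{233} \approx 1.7013 \cdot 10^{5}$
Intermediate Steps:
$- \frac{388621}{H{\left(\left(-68\right) 3 \right)}} = - \frac{388621}{466 \frac{1}{\left(-68\right) 3}} = - \frac{388621}{466 \frac{1}{-204}} = - \frac{388621}{466 \left(- \frac{1}{204}\right)} = - \frac{388621}{- \frac{233}{102}} = \left(-388621\right) \left(- \frac{102}{233}\right) = \frac{39639342}{233}$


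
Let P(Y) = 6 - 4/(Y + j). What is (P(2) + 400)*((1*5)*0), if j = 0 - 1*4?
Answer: 0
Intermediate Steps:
j = -4 (j = 0 - 4 = -4)
P(Y) = 6 - 4/(-4 + Y) (P(Y) = 6 - 4/(Y - 4) = 6 - 4/(-4 + Y))
(P(2) + 400)*((1*5)*0) = (2*(-14 + 3*2)/(-4 + 2) + 400)*((1*5)*0) = (2*(-14 + 6)/(-2) + 400)*(5*0) = (2*(-½)*(-8) + 400)*0 = (8 + 400)*0 = 408*0 = 0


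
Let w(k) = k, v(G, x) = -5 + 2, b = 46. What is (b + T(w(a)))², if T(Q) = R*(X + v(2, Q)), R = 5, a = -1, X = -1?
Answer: 676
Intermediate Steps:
v(G, x) = -3
T(Q) = -20 (T(Q) = 5*(-1 - 3) = 5*(-4) = -20)
(b + T(w(a)))² = (46 - 20)² = 26² = 676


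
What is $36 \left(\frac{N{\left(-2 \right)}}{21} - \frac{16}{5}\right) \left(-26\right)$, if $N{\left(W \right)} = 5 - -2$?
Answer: $\frac{13416}{5} \approx 2683.2$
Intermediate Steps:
$N{\left(W \right)} = 7$ ($N{\left(W \right)} = 5 + 2 = 7$)
$36 \left(\frac{N{\left(-2 \right)}}{21} - \frac{16}{5}\right) \left(-26\right) = 36 \left(\frac{7}{21} - \frac{16}{5}\right) \left(-26\right) = 36 \left(7 \cdot \frac{1}{21} - \frac{16}{5}\right) \left(-26\right) = 36 \left(\frac{1}{3} - \frac{16}{5}\right) \left(-26\right) = 36 \left(- \frac{43}{15}\right) \left(-26\right) = \left(- \frac{516}{5}\right) \left(-26\right) = \frac{13416}{5}$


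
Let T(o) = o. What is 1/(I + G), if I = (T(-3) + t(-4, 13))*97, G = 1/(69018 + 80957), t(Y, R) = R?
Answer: 149975/145475751 ≈ 0.0010309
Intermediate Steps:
G = 1/149975 ≈ 6.6678e-6
I = 970 (I = (-3 + 13)*97 = 10*97 = 970)
1/(I + G) = 1/(970 + 1/149975) = 1/(145475751/149975) = 149975/145475751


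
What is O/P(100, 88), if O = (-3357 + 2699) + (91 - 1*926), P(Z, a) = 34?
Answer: -1493/34 ≈ -43.912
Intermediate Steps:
O = -1493 (O = -658 + (91 - 926) = -658 - 835 = -1493)
O/P(100, 88) = -1493/34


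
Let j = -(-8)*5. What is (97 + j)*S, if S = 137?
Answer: 18769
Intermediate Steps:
j = 40 (j = -1*(-40) = 40)
(97 + j)*S = (97 + 40)*137 = 137*137 = 18769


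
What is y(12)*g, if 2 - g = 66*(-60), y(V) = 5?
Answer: 19810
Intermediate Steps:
g = 3962 (g = 2 - 66*(-60) = 2 - 1*(-3960) = 2 + 3960 = 3962)
y(12)*g = 5*3962 = 19810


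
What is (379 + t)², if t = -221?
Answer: 24964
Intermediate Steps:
(379 + t)² = (379 - 221)² = 158² = 24964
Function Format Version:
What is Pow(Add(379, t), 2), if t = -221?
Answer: 24964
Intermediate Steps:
Pow(Add(379, t), 2) = Pow(Add(379, -221), 2) = Pow(158, 2) = 24964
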